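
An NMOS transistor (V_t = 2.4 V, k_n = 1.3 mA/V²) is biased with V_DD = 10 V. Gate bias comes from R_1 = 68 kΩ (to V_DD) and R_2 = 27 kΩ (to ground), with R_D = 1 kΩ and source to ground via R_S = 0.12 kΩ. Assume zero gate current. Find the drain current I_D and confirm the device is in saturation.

V_G = V_DD·R_2/(R_1+R_2) = 10×27/95 = 2.84 V.
Assume saturation: I_D = (k_n/2)(V_GS − V_t)² with V_GS = V_G − I_D·R_S = 2.84 − 0.12·I_D.
Substituting gives 0.00936·I_D² − 1.07·I_D + 0.127 = 0, with roots I_D = 0.119 or 114 mA.
The root I_D = 114 mA gives V_GS = -10.8 V ≤ V_t, so take I_D = 0.119 mA.
Then V_GS = 2.83 V and V_DS = V_DD − I_D(R_D+R_S) = 10 − 0.119×1.12 = 9.87 V.
Saturation requires V_DS ≥ V_GS − V_t = 0.428 V; 9.87 ≥ 0.428 ✓.

I_D ≈ 0.12 mA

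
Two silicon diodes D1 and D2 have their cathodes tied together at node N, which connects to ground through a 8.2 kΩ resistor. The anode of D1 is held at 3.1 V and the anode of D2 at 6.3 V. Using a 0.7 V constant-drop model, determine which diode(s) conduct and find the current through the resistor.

Only D2 conducts; I_R ≈ 0.68 mA

Assume both conduct. Then node N would need to be at both 3.1−0.7 = 2.4 V and 6.3−0.7 = 5.6 V, which is impossible.
Assume only D2 conducts: V_N = 6.3 − 0.7 = 5.6 V, so I_R = 5.6/8.2 = 0.683 mA.
Check D1: its anode-to-cathode voltage is 3.1 − 5.6 = -2.5 V < 0.7 V, so it is off. The assumption is consistent.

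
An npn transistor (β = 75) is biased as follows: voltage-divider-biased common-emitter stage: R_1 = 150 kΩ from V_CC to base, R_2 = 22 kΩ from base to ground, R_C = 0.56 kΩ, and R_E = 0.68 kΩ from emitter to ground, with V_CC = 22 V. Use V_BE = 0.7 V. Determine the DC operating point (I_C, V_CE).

I_C ≈ 2.2 mA, V_CE ≈ 19 V

Thevenize the base divider: V_Th = V_CC·R_2/(R_1+R_2) = 22×22/172 = 2.81 V, R_Th = R_1‖R_2 = 19.2 kΩ.
Base-emitter loop: V_Th = I_B·R_Th + V_BE + (β+1)I_B·R_E, so I_B = (2.81 − 0.7) / (19.2 + 76×0.68) = 0.0298 mA.
I_C = β·I_B = 75×0.0298 = 2.24 mA, and I_E = (β+1)I_B = 2.27 mA.
V_CE = V_CC − I_C·R_C − I_E·R_E = 22 − 2.24×0.56 − 2.27×0.68 = 19.2 V.
V_CE = 19.2 V > 0.2 V confirms active-region operation.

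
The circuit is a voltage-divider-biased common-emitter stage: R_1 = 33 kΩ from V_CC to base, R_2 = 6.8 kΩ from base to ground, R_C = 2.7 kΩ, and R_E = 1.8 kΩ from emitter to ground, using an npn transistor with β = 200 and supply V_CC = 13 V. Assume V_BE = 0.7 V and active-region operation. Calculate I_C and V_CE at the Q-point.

I_C ≈ 0.83 mA, V_CE ≈ 9.3 V

Thevenize the base divider: V_Th = V_CC·R_2/(R_1+R_2) = 13×6.8/39.8 = 2.22 V, R_Th = R_1‖R_2 = 5.64 kΩ.
Base-emitter loop: V_Th = I_B·R_Th + V_BE + (β+1)I_B·R_E, so I_B = (2.22 − 0.7) / (5.64 + 201×1.8) = 0.00414 mA.
I_C = β·I_B = 200×0.00414 = 0.828 mA, and I_E = (β+1)I_B = 0.832 mA.
V_CE = V_CC − I_C·R_C − I_E·R_E = 13 − 0.828×2.7 − 0.832×1.8 = 9.27 V.
V_CE = 9.27 V > 0.2 V confirms active-region operation.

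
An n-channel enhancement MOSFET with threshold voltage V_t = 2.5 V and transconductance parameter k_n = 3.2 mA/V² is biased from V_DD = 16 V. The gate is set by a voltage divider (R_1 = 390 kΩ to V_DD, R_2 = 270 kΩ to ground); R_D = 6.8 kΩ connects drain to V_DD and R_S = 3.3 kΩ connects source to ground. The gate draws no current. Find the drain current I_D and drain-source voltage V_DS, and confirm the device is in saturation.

I_D ≈ 0.99 mA, V_DS ≈ 6 V

V_G = V_DD·R_2/(R_1+R_2) = 16×270/660 = 6.55 V.
Assume saturation: I_D = (k_n/2)(V_GS − V_t)² with V_GS = V_G − I_D·R_S = 6.55 − 3.3·I_D.
Substituting gives 17.4·I_D² − 43.7·I_D + 26.2 = 0, with roots I_D = 0.988 or 1.52 mA.
The root I_D = 1.52 mA gives V_GS = 1.52 V ≤ V_t, so take I_D = 0.988 mA.
Then V_GS = 3.29 V and V_DS = V_DD − I_D(R_D+R_S) = 16 − 0.988×10.1 = 6.02 V.
Saturation requires V_DS ≥ V_GS − V_t = 0.786 V; 6.02 ≥ 0.786 ✓.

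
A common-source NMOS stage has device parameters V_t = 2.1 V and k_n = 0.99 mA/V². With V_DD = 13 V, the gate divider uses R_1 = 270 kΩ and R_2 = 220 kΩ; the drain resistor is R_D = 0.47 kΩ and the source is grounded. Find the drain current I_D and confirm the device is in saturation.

V_G = V_DD·R_2/(R_1+R_2) = 13×220/490 = 5.84 V. With the source grounded, V_GS = V_G = 5.84 V.
Assume saturation: I_D = (k_n/2)(V_GS − V_t)² = (0.99/2)×(5.84 − 2.1)² = 0.495×3.74² = 6.91 mA.
V_DS = V_DD − I_D·R_D = 13 − 6.91×0.47 = 9.75 V.
Saturation requires V_DS ≥ V_GS − V_t = 3.74 V; 9.75 ≥ 3.74 ✓.

I_D ≈ 6.9 mA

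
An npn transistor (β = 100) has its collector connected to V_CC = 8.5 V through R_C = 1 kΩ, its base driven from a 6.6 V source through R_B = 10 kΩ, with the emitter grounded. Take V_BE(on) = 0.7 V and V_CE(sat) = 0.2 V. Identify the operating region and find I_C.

Assume active: I_B = (6.6 − 0.7)/10 = 0.59 mA, giving I_C = β·I_B = 59 mA.
But then V_CE = 8.5 − 59×1 = -50.5 V < V_CE(sat) = 0.2 V — impossible in the active region.
So the transistor is saturated. With V_CE = 0.2 V, I_C = (V_CC − 0.2)/R_C = 8.3/1 = 8.3 mA.
Check: β·I_B = 59 mA > I_C = 8.3 mA, confirming saturation.

saturation; I_C ≈ 8.3 mA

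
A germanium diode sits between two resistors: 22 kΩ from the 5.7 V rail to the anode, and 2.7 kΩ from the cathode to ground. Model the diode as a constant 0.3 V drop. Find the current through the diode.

I ≈ 0.22 mA

The two resistors are in series with the diode, so KVL gives 5.7 = I·22 + 0.3 + I·2.7.
I = (5.7 − 0.3) / (22 + 2.7) kΩ = 5.4 / 24.7 = 0.219 mA.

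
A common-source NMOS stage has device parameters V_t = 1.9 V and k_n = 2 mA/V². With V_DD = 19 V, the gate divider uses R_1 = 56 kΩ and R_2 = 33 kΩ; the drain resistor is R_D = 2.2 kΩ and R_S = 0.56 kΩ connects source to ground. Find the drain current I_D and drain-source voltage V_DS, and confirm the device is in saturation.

I_D ≈ 5.1 mA, V_DS ≈ 4.8 V

V_G = V_DD·R_2/(R_1+R_2) = 19×33/89 = 7.04 V.
Assume saturation: I_D = (k_n/2)(V_GS − V_t)² with V_GS = V_G − I_D·R_S = 7.04 − 0.56·I_D.
Substituting gives 0.314·I_D² − 6.76·I_D + 26.5 = 0, with roots I_D = 5.14 or 16.4 mA.
The root I_D = 16.4 mA gives V_GS = -2.15 V ≤ V_t, so take I_D = 5.14 mA.
Then V_GS = 4.17 V and V_DS = V_DD − I_D(R_D+R_S) = 19 − 5.14×2.76 = 4.82 V.
Saturation requires V_DS ≥ V_GS − V_t = 2.27 V; 4.82 ≥ 2.27 ✓.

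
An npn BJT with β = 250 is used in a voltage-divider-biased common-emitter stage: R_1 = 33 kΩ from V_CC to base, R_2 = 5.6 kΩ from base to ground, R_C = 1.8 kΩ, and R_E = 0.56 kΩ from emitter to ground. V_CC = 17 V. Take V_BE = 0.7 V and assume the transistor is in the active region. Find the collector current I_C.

I_C ≈ 3 mA

Thevenize the base divider: V_Th = V_CC·R_2/(R_1+R_2) = 17×5.6/38.6 = 2.47 V, R_Th = R_1‖R_2 = 4.79 kΩ.
Base-emitter loop: V_Th = I_B·R_Th + V_BE + (β+1)I_B·R_E, so I_B = (2.47 − 0.7) / (4.79 + 251×0.56) = 0.0122 mA.
I_C = β·I_B = 250×0.0122 = 3.04 mA, and I_E = (β+1)I_B = 3.05 mA.
V_CE = V_CC − I_C·R_C − I_E·R_E = 17 − 3.04×1.8 − 3.05×0.56 = 9.82 V.
V_CE = 9.82 V > 0.2 V confirms active-region operation.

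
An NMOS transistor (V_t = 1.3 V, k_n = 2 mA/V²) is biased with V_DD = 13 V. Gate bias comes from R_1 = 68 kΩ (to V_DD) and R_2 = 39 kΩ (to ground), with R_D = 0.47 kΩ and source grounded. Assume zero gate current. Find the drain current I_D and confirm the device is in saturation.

I_D ≈ 12 mA

V_G = V_DD·R_2/(R_1+R_2) = 13×39/107 = 4.74 V. With the source grounded, V_GS = V_G = 4.74 V.
Assume saturation: I_D = (k_n/2)(V_GS − V_t)² = (2/2)×(4.74 − 1.3)² = 1×3.44² = 11.8 mA.
V_DS = V_DD − I_D·R_D = 13 − 11.8×0.47 = 7.44 V.
Saturation requires V_DS ≥ V_GS − V_t = 3.44 V; 7.44 ≥ 3.44 ✓.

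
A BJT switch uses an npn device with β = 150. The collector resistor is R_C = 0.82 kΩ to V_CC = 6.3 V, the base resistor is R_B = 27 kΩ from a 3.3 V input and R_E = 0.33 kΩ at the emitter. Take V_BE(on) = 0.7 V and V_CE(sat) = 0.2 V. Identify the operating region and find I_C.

Assume active. Base-emitter loop: I_B = (V_BB − V_BE)/(R_B + (β+1)R_E) = (3.3 − 0.7)/(27 + 151×0.33) = 0.0338 mA.
I_C = β·I_B = 150×0.0338 = 5.08 mA.
V_CE = V_CC − I_C·R_C − I_E·R_E = 6.3 − 5.08×0.82 − 5.11×0.33 = 0.451 V > V_CE(sat), so the active-region assumption holds.

active; I_C ≈ 5.1 mA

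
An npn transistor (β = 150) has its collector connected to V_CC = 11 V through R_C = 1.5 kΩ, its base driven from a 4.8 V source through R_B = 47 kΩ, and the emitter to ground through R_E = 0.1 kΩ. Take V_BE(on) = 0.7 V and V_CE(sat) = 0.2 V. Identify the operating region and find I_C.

saturation; I_C ≈ 6.7 mA

Assume active: I_B = (4.8 − 0.7)/(47 + 151×0.1) = 0.066 mA, I_C = β·I_B = 9.9 mA.
Then V_CE = 11 − 9.9×1.5 − 9.97×0.1 = -4.85 V < 0.2 V — the active assumption fails.
Re-solve with V_CE = 0.2 V. KCL at the emitter: V_E/R_E = (V_BB−0.7−V_E)/R_B + (V_CC−0.2−V_E)/R_C, giving V_E = 0.682 V.
I_C = (V_CC − 0.2 − V_E)/R_C = (10.8 − 0.682)/1.5 = 6.75 mA.
Check: I_B = (4.1 − 0.682)/47 = 0.0727 mA, and β·I_B = 10.9 mA > I_C, confirming saturation.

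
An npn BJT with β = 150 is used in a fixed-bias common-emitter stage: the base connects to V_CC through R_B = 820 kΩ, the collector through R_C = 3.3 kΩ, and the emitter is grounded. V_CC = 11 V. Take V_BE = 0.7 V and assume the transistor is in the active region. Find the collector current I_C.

Base loop: V_CC = I_B·R_B + V_BE, so I_B = (11 − 0.7)/820 kΩ = 0.0126 mA.
In the active region I_C = β·I_B = 150 × 0.0126 = 1.88 mA.
Collector loop: V_CE = V_CC − I_C·R_C = 11 − 1.88×3.3 = 4.78 V.
Since V_CE = 4.78 V > V_CE(sat) ≈ 0.2 V, the transistor is in the active region as assumed.

I_C ≈ 1.9 mA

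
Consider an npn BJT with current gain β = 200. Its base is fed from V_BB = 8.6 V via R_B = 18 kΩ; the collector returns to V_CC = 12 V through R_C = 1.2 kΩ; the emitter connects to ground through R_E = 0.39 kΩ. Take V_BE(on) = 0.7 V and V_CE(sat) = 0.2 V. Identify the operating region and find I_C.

Assume active: I_B = (8.6 − 0.7)/(18 + 201×0.39) = 0.082 mA, I_C = β·I_B = 16.4 mA.
Then V_CE = 12 − 16.4×1.2 − 16.5×0.39 = -14.1 V < 0.2 V — the active assumption fails.
Re-solve with V_CE = 0.2 V. KCL at the emitter: V_E/R_E = (V_BB−0.7−V_E)/R_B + (V_CC−0.2−V_E)/R_C, giving V_E = 2.97 V.
I_C = (V_CC − 0.2 − V_E)/R_C = (11.8 − 2.97)/1.2 = 7.35 mA.
Check: I_B = (7.9 − 2.97)/18 = 0.274 mA, and β·I_B = 54.7 mA > I_C, confirming saturation.

saturation; I_C ≈ 7.4 mA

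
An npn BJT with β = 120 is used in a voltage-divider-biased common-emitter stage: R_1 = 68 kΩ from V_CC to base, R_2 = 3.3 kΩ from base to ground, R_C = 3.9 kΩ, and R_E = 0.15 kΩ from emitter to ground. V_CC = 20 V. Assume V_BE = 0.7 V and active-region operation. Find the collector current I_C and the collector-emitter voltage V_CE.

I_C ≈ 1.3 mA, V_CE ≈ 15 V

Thevenize the base divider: V_Th = V_CC·R_2/(R_1+R_2) = 20×3.3/71.3 = 0.926 V, R_Th = R_1‖R_2 = 3.15 kΩ.
Base-emitter loop: V_Th = I_B·R_Th + V_BE + (β+1)I_B·R_E, so I_B = (0.926 − 0.7) / (3.15 + 121×0.15) = 0.0106 mA.
I_C = β·I_B = 120×0.0106 = 1.27 mA, and I_E = (β+1)I_B = 1.28 mA.
V_CE = V_CC − I_C·R_C − I_E·R_E = 20 − 1.27×3.9 − 1.28×0.15 = 14.8 V.
V_CE = 14.8 V > 0.2 V confirms active-region operation.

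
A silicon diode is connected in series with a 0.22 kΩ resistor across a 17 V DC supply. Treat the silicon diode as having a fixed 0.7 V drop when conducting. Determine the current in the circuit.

I ≈ 74 mA

KVL around the loop: 17 = V_D + I·R = 0.7 + I × 0.22 kΩ.
So I = (17 − 0.7) / 0.22 kΩ = 16.3 / 0.22 = 74.1 mA.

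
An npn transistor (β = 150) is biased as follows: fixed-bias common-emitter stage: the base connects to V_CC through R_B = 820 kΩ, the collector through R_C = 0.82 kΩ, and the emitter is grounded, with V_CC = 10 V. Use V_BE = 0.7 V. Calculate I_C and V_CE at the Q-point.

I_C ≈ 1.7 mA, V_CE ≈ 8.6 V

Base loop: V_CC = I_B·R_B + V_BE, so I_B = (10 − 0.7)/820 kΩ = 0.0113 mA.
In the active region I_C = β·I_B = 150 × 0.0113 = 1.7 mA.
Collector loop: V_CE = V_CC − I_C·R_C = 10 − 1.7×0.82 = 8.61 V.
Since V_CE = 8.61 V > V_CE(sat) ≈ 0.2 V, the transistor is in the active region as assumed.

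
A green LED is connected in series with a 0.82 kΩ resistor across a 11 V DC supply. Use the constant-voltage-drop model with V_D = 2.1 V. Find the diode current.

I ≈ 11 mA

KVL around the loop: 11 = V_D + I·R = 2.1 + I × 0.82 kΩ.
So I = (11 − 2.1) / 0.82 kΩ = 8.9 / 0.82 = 10.9 mA.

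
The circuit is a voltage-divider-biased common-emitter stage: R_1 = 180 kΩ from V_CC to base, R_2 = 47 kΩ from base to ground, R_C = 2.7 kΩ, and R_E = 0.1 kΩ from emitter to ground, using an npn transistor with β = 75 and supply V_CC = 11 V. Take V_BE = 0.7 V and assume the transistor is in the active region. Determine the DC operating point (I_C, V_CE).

I_C ≈ 2.6 mA, V_CE ≈ 3.6 V

Thevenize the base divider: V_Th = V_CC·R_2/(R_1+R_2) = 11×47/227 = 2.28 V, R_Th = R_1‖R_2 = 37.3 kΩ.
Base-emitter loop: V_Th = I_B·R_Th + V_BE + (β+1)I_B·R_E, so I_B = (2.28 − 0.7) / (37.3 + 76×0.1) = 0.0352 mA.
I_C = β·I_B = 75×0.0352 = 2.64 mA, and I_E = (β+1)I_B = 2.67 mA.
V_CE = V_CC − I_C·R_C − I_E·R_E = 11 − 2.64×2.7 − 2.67×0.1 = 3.61 V.
V_CE = 3.61 V > 0.2 V confirms active-region operation.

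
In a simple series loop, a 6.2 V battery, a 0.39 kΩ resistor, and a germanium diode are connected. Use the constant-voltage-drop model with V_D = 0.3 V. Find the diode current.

KVL around the loop: 6.2 = V_D + I·R = 0.3 + I × 0.39 kΩ.
So I = (6.2 − 0.3) / 0.39 kΩ = 5.9 / 0.39 = 15.1 mA.

I ≈ 15 mA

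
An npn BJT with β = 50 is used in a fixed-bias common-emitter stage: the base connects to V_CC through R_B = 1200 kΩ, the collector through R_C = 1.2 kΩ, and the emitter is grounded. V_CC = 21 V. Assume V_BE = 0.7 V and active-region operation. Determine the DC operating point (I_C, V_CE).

Base loop: V_CC = I_B·R_B + V_BE, so I_B = (21 − 0.7)/1200 kΩ = 0.0169 mA.
In the active region I_C = β·I_B = 50 × 0.0169 = 0.846 mA.
Collector loop: V_CE = V_CC − I_C·R_C = 21 − 0.846×1.2 = 20 V.
Since V_CE = 20 V > V_CE(sat) ≈ 0.2 V, the transistor is in the active region as assumed.

I_C ≈ 0.85 mA, V_CE ≈ 20 V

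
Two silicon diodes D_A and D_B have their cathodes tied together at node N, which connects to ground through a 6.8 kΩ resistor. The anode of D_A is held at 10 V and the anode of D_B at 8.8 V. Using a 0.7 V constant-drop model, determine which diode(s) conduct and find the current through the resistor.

Assume both conduct. Then node N would need to be at both 10−0.7 = 9.3 V and 8.8−0.7 = 8.1 V, which is impossible.
Assume only D_A conducts: V_N = 10 − 0.7 = 9.3 V, so I_R = 9.3/6.8 = 1.37 mA.
Check D_B: its anode-to-cathode voltage is 8.8 − 9.3 = -0.5 V < 0.7 V, so it is off. The assumption is consistent.

Only D_A conducts; I_R ≈ 1.4 mA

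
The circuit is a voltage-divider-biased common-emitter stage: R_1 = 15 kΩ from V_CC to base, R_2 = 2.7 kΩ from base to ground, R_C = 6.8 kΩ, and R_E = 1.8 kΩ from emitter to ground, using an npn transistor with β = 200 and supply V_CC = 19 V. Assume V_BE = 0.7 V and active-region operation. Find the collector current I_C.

Thevenize the base divider: V_Th = V_CC·R_2/(R_1+R_2) = 19×2.7/17.7 = 2.9 V, R_Th = R_1‖R_2 = 2.29 kΩ.
Base-emitter loop: V_Th = I_B·R_Th + V_BE + (β+1)I_B·R_E, so I_B = (2.9 − 0.7) / (2.29 + 201×1.8) = 0.00604 mA.
I_C = β·I_B = 200×0.00604 = 1.21 mA, and I_E = (β+1)I_B = 1.21 mA.
V_CE = V_CC − I_C·R_C − I_E·R_E = 19 − 1.21×6.8 − 1.21×1.8 = 8.6 V.
V_CE = 8.6 V > 0.2 V confirms active-region operation.

I_C ≈ 1.2 mA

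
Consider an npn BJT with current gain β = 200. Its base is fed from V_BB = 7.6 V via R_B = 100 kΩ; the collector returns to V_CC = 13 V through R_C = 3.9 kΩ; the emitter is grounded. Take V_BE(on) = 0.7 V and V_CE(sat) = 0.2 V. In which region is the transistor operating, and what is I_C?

saturation; I_C ≈ 3.3 mA

Assume active: I_B = (7.6 − 0.7)/100 = 0.069 mA, giving I_C = β·I_B = 13.8 mA.
But then V_CE = 13 − 13.8×3.9 = -40.8 V < V_CE(sat) = 0.2 V — impossible in the active region.
So the transistor is saturated. With V_CE = 0.2 V, I_C = (V_CC − 0.2)/R_C = 12.8/3.9 = 3.28 mA.
Check: β·I_B = 13.8 mA > I_C = 3.28 mA, confirming saturation.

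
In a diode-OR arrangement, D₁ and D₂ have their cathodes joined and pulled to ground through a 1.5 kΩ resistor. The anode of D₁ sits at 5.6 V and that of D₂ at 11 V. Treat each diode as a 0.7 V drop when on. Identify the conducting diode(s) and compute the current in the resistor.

Only D₂ conducts; I_R ≈ 6.9 mA

Assume both conduct. Then node N would need to be at both 5.6−0.7 = 4.9 V and 11−0.7 = 10.3 V, which is impossible.
Assume only D₂ conducts: V_N = 11 − 0.7 = 10.3 V, so I_R = 10.3/1.5 = 6.87 mA.
Check D₁: its anode-to-cathode voltage is 5.6 − 10.3 = -4.7 V < 0.7 V, so it is off. The assumption is consistent.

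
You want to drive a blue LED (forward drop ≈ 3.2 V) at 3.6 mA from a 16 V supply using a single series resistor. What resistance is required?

R ≈ 3.6 kΩ

The resistor drops V_S − V_D = 16 − 3.2 = 12.8 V at 3.6 mA.
R = 12.8 V / 3.6 mA = 3.56 kΩ.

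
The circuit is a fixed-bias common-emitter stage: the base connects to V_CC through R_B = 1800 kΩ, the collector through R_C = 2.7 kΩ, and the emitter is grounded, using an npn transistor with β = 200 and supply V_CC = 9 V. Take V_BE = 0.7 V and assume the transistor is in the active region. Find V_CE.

Base loop: V_CC = I_B·R_B + V_BE, so I_B = (9 − 0.7)/1800 kΩ = 0.00461 mA.
In the active region I_C = β·I_B = 200 × 0.00461 = 0.922 mA.
Collector loop: V_CE = V_CC − I_C·R_C = 9 − 0.922×2.7 = 6.51 V.
Since V_CE = 6.51 V > V_CE(sat) ≈ 0.2 V, the transistor is in the active region as assumed.

V_CE ≈ 6.5 V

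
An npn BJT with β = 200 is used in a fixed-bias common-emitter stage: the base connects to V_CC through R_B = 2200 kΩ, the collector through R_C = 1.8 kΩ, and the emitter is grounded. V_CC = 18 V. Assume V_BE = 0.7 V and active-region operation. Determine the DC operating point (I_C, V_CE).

I_C ≈ 1.6 mA, V_CE ≈ 15 V

Base loop: V_CC = I_B·R_B + V_BE, so I_B = (18 − 0.7)/2200 kΩ = 0.00786 mA.
In the active region I_C = β·I_B = 200 × 0.00786 = 1.57 mA.
Collector loop: V_CE = V_CC − I_C·R_C = 18 − 1.57×1.8 = 15.2 V.
Since V_CE = 15.2 V > V_CE(sat) ≈ 0.2 V, the transistor is in the active region as assumed.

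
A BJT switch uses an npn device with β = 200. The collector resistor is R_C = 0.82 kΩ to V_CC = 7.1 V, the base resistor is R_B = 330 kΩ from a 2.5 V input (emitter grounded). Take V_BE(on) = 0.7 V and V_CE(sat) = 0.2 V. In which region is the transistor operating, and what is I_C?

Assume active. Base-emitter loop: I_B = (V_BB − V_BE)/R_B = (2.5 − 0.7)/330 = 0.00545 mA.
I_C = β·I_B = 200×0.00545 = 1.09 mA.
V_CE = V_CC − I_C·R_C = 7.1 − 1.09×0.82 = 6.21 V > V_CE(sat), so the active-region assumption holds.

active; I_C ≈ 1.1 mA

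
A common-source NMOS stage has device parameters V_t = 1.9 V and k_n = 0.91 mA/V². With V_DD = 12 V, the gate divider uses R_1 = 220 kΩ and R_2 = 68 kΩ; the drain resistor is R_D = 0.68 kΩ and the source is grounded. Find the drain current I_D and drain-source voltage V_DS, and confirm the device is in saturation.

V_G = V_DD·R_2/(R_1+R_2) = 12×68/288 = 2.83 V. With the source grounded, V_GS = V_G = 2.83 V.
Assume saturation: I_D = (k_n/2)(V_GS − V_t)² = (0.91/2)×(2.83 − 1.9)² = 0.455×0.933² = 0.396 mA.
V_DS = V_DD − I_D·R_D = 12 − 0.396×0.68 = 11.7 V.
Saturation requires V_DS ≥ V_GS − V_t = 0.933 V; 11.7 ≥ 0.933 ✓.

I_D ≈ 0.4 mA, V_DS ≈ 12 V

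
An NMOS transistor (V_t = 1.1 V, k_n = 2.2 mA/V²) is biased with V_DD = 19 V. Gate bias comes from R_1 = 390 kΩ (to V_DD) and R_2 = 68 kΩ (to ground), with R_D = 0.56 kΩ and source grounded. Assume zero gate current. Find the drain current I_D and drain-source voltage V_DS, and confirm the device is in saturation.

I_D ≈ 3.3 mA, V_DS ≈ 17 V

V_G = V_DD·R_2/(R_1+R_2) = 19×68/458 = 2.82 V. With the source grounded, V_GS = V_G = 2.82 V.
Assume saturation: I_D = (k_n/2)(V_GS − V_t)² = (2.2/2)×(2.82 − 1.1)² = 1.1×1.72² = 3.26 mA.
V_DS = V_DD − I_D·R_D = 19 − 3.26×0.56 = 17.2 V.
Saturation requires V_DS ≥ V_GS − V_t = 1.72 V; 17.2 ≥ 1.72 ✓.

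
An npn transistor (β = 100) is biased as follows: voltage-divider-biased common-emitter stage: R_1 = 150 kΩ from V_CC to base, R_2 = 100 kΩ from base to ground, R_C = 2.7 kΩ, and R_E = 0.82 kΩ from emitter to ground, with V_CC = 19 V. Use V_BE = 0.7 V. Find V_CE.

Thevenize the base divider: V_Th = V_CC·R_2/(R_1+R_2) = 19×100/250 = 7.6 V, R_Th = R_1‖R_2 = 60 kΩ.
Base-emitter loop: V_Th = I_B·R_Th + V_BE + (β+1)I_B·R_E, so I_B = (7.6 − 0.7) / (60 + 101×0.82) = 0.0483 mA.
I_C = β·I_B = 100×0.0483 = 4.83 mA, and I_E = (β+1)I_B = 4.88 mA.
V_CE = V_CC − I_C·R_C − I_E·R_E = 19 − 4.83×2.7 − 4.88×0.82 = 1.95 V.
V_CE = 1.95 V > 0.2 V confirms active-region operation.

V_CE ≈ 2 V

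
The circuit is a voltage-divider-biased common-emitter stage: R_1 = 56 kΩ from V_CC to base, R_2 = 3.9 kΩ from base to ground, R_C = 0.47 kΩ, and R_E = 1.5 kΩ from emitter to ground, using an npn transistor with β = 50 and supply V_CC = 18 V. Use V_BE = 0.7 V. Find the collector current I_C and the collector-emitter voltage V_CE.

I_C ≈ 0.29 mA, V_CE ≈ 17 V

Thevenize the base divider: V_Th = V_CC·R_2/(R_1+R_2) = 18×3.9/59.9 = 1.17 V, R_Th = R_1‖R_2 = 3.65 kΩ.
Base-emitter loop: V_Th = I_B·R_Th + V_BE + (β+1)I_B·R_E, so I_B = (1.17 − 0.7) / (3.65 + 51×1.5) = 0.00589 mA.
I_C = β·I_B = 50×0.00589 = 0.294 mA, and I_E = (β+1)I_B = 0.3 mA.
V_CE = V_CC − I_C·R_C − I_E·R_E = 18 − 0.294×0.47 − 0.3×1.5 = 17.4 V.
V_CE = 17.4 V > 0.2 V confirms active-region operation.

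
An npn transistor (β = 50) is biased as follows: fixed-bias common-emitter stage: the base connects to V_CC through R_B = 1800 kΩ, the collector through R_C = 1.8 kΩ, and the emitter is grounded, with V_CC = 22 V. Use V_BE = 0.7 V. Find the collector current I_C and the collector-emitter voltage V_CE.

I_C ≈ 0.59 mA, V_CE ≈ 21 V

Base loop: V_CC = I_B·R_B + V_BE, so I_B = (22 − 0.7)/1800 kΩ = 0.0118 mA.
In the active region I_C = β·I_B = 50 × 0.0118 = 0.592 mA.
Collector loop: V_CE = V_CC − I_C·R_C = 22 − 0.592×1.8 = 20.9 V.
Since V_CE = 20.9 V > V_CE(sat) ≈ 0.2 V, the transistor is in the active region as assumed.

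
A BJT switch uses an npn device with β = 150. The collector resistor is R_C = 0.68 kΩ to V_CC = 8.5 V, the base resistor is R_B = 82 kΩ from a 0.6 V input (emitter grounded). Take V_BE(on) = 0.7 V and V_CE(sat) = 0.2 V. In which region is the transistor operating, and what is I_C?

cutoff; I_C ≈ 0

V_BB = 0.6 V ≤ V_BE(on) = 0.7 V, so the base-emitter junction is not forward biased.
The transistor is in cutoff: I_B = I_C = 0.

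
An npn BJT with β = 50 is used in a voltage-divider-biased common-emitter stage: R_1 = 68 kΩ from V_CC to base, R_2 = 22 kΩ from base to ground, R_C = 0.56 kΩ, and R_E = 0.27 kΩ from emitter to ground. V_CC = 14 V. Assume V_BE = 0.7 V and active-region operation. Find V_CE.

Thevenize the base divider: V_Th = V_CC·R_2/(R_1+R_2) = 14×22/90 = 3.42 V, R_Th = R_1‖R_2 = 16.6 kΩ.
Base-emitter loop: V_Th = I_B·R_Th + V_BE + (β+1)I_B·R_E, so I_B = (3.42 − 0.7) / (16.6 + 51×0.27) = 0.0896 mA.
I_C = β·I_B = 50×0.0896 = 4.48 mA, and I_E = (β+1)I_B = 4.57 mA.
V_CE = V_CC − I_C·R_C − I_E·R_E = 14 − 4.48×0.56 − 4.57×0.27 = 10.3 V.
V_CE = 10.3 V > 0.2 V confirms active-region operation.

V_CE ≈ 10 V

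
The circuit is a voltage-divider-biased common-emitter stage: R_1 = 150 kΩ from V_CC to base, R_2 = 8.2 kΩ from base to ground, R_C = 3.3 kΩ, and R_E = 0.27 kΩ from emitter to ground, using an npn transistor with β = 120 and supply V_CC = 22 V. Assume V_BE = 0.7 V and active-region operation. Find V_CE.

Thevenize the base divider: V_Th = V_CC·R_2/(R_1+R_2) = 22×8.2/158 = 1.14 V, R_Th = R_1‖R_2 = 7.77 kΩ.
Base-emitter loop: V_Th = I_B·R_Th + V_BE + (β+1)I_B·R_E, so I_B = (1.14 − 0.7) / (7.77 + 121×0.27) = 0.0109 mA.
I_C = β·I_B = 120×0.0109 = 1.31 mA, and I_E = (β+1)I_B = 1.32 mA.
V_CE = V_CC − I_C·R_C − I_E·R_E = 22 − 1.31×3.3 − 1.32×0.27 = 17.3 V.
V_CE = 17.3 V > 0.2 V confirms active-region operation.

V_CE ≈ 17 V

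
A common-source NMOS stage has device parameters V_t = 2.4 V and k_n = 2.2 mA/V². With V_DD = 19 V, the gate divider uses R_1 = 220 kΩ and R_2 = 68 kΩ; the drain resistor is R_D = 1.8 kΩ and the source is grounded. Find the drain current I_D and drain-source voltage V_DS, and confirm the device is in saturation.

I_D ≈ 4.8 mA, V_DS ≈ 10 V

V_G = V_DD·R_2/(R_1+R_2) = 19×68/288 = 4.49 V. With the source grounded, V_GS = V_G = 4.49 V.
Assume saturation: I_D = (k_n/2)(V_GS − V_t)² = (2.2/2)×(4.49 − 2.4)² = 1.1×2.09² = 4.79 mA.
V_DS = V_DD − I_D·R_D = 19 − 4.79×1.8 = 10.4 V.
Saturation requires V_DS ≥ V_GS − V_t = 2.09 V; 10.4 ≥ 2.09 ✓.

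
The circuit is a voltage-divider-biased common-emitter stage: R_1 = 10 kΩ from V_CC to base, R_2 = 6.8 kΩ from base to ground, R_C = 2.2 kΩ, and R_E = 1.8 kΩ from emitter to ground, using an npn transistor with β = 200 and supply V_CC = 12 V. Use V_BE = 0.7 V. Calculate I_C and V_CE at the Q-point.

I_C ≈ 2.3 mA, V_CE ≈ 2.9 V

Thevenize the base divider: V_Th = V_CC·R_2/(R_1+R_2) = 12×6.8/16.8 = 4.86 V, R_Th = R_1‖R_2 = 4.05 kΩ.
Base-emitter loop: V_Th = I_B·R_Th + V_BE + (β+1)I_B·R_E, so I_B = (4.86 − 0.7) / (4.05 + 201×1.8) = 0.0114 mA.
I_C = β·I_B = 200×0.0114 = 2.27 mA, and I_E = (β+1)I_B = 2.28 mA.
V_CE = V_CC − I_C·R_C − I_E·R_E = 12 − 2.27×2.2 − 2.28×1.8 = 2.89 V.
V_CE = 2.89 V > 0.2 V confirms active-region operation.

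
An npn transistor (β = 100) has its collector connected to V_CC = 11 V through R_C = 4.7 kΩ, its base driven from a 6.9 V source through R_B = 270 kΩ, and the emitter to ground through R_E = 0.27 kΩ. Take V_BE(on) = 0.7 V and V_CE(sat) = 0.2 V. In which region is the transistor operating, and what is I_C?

active; I_C ≈ 2.1 mA

Assume active. Base-emitter loop: I_B = (V_BB − V_BE)/(R_B + (β+1)R_E) = (6.9 − 0.7)/(270 + 101×0.27) = 0.0209 mA.
I_C = β·I_B = 100×0.0209 = 2.09 mA.
V_CE = V_CC − I_C·R_C − I_E·R_E = 11 − 2.09×4.7 − 2.11×0.27 = 0.629 V > V_CE(sat), so the active-region assumption holds.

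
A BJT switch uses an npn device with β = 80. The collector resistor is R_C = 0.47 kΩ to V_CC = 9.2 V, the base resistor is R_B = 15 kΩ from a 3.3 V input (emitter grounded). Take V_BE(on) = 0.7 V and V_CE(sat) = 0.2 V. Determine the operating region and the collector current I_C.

active; I_C ≈ 14 mA

Assume active. Base-emitter loop: I_B = (V_BB − V_BE)/R_B = (3.3 − 0.7)/15 = 0.173 mA.
I_C = β·I_B = 80×0.173 = 13.9 mA.
V_CE = V_CC − I_C·R_C = 9.2 − 13.9×0.47 = 2.68 V > V_CE(sat), so the active-region assumption holds.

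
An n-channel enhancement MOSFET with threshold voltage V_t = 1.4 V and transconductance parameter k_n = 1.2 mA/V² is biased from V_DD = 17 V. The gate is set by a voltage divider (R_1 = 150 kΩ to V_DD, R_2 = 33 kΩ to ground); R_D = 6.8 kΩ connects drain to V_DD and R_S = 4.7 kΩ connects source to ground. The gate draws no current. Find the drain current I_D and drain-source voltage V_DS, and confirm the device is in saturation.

V_G = V_DD·R_2/(R_1+R_2) = 17×33/183 = 3.07 V.
Assume saturation: I_D = (k_n/2)(V_GS − V_t)² with V_GS = V_G − I_D·R_S = 3.07 − 4.7·I_D.
Substituting gives 13.3·I_D² − 10.4·I_D + 1.66 = 0, with roots I_D = 0.224 or 0.56 mA.
The root I_D = 0.56 mA gives V_GS = 0.434 V ≤ V_t, so take I_D = 0.224 mA.
Then V_GS = 2.01 V and V_DS = V_DD − I_D(R_D+R_S) = 17 − 0.224×11.5 = 14.4 V.
Saturation requires V_DS ≥ V_GS − V_t = 0.611 V; 14.4 ≥ 0.611 ✓.

I_D ≈ 0.22 mA, V_DS ≈ 14 V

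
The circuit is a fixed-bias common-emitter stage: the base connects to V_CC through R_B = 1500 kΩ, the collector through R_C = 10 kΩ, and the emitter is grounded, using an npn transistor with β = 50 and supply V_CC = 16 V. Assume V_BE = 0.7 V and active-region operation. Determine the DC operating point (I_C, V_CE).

Base loop: V_CC = I_B·R_B + V_BE, so I_B = (16 − 0.7)/1500 kΩ = 0.0102 mA.
In the active region I_C = β·I_B = 50 × 0.0102 = 0.51 mA.
Collector loop: V_CE = V_CC − I_C·R_C = 16 − 0.51×10 = 10.9 V.
Since V_CE = 10.9 V > V_CE(sat) ≈ 0.2 V, the transistor is in the active region as assumed.

I_C ≈ 0.51 mA, V_CE ≈ 11 V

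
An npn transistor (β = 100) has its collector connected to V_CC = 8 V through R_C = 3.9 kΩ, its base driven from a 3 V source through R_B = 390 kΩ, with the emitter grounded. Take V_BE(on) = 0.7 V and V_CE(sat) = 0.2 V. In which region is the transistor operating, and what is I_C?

Assume active. Base-emitter loop: I_B = (V_BB − V_BE)/R_B = (3 − 0.7)/390 = 0.0059 mA.
I_C = β·I_B = 100×0.0059 = 0.59 mA.
V_CE = V_CC − I_C·R_C = 8 − 0.59×3.9 = 5.7 V > V_CE(sat), so the active-region assumption holds.

active; I_C ≈ 0.59 mA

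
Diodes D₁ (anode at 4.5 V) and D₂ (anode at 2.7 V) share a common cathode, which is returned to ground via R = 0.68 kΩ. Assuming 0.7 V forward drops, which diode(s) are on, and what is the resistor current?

Assume both conduct. Then node N would need to be at both 4.5−0.7 = 3.8 V and 2.7−0.7 = 2 V, which is impossible.
Assume only D₁ conducts: V_N = 4.5 − 0.7 = 3.8 V, so I_R = 3.8/0.68 = 5.59 mA.
Check D₂: its anode-to-cathode voltage is 2.7 − 3.8 = -1.1 V < 0.7 V, so it is off. The assumption is consistent.

Only D₁ conducts; I_R ≈ 5.6 mA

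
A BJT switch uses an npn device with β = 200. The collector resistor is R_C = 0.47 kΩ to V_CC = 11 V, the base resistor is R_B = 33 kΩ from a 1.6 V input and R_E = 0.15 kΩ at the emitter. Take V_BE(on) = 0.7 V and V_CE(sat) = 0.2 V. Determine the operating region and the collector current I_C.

active; I_C ≈ 2.9 mA

Assume active. Base-emitter loop: I_B = (V_BB − V_BE)/(R_B + (β+1)R_E) = (1.6 − 0.7)/(33 + 201×0.15) = 0.0143 mA.
I_C = β·I_B = 200×0.0143 = 2.85 mA.
V_CE = V_CC − I_C·R_C − I_E·R_E = 11 − 2.85×0.47 − 2.86×0.15 = 9.23 V > V_CE(sat), so the active-region assumption holds.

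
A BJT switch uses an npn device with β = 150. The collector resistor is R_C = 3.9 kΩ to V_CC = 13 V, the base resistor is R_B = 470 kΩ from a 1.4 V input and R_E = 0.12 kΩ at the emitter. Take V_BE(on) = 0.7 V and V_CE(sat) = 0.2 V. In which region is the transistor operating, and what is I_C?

active; I_C ≈ 0.22 mA

Assume active. Base-emitter loop: I_B = (V_BB − V_BE)/(R_B + (β+1)R_E) = (1.4 − 0.7)/(470 + 151×0.12) = 0.00143 mA.
I_C = β·I_B = 150×0.00143 = 0.215 mA.
V_CE = V_CC − I_C·R_C − I_E·R_E = 13 − 0.215×3.9 − 0.217×0.12 = 12.1 V > V_CE(sat), so the active-region assumption holds.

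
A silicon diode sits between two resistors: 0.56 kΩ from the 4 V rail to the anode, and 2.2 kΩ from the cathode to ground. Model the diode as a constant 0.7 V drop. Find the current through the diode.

I ≈ 1.2 mA

The two resistors are in series with the diode, so KVL gives 4 = I·0.56 + 0.7 + I·2.2.
I = (4 − 0.7) / (0.56 + 2.2) kΩ = 3.3 / 2.76 = 1.2 mA.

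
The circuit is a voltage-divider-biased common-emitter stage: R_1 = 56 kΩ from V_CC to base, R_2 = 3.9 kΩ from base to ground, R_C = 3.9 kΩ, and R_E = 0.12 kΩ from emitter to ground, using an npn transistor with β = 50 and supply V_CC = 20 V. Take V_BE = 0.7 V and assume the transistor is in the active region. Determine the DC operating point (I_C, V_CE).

Thevenize the base divider: V_Th = V_CC·R_2/(R_1+R_2) = 20×3.9/59.9 = 1.3 V, R_Th = R_1‖R_2 = 3.65 kΩ.
Base-emitter loop: V_Th = I_B·R_Th + V_BE + (β+1)I_B·R_E, so I_B = (1.3 − 0.7) / (3.65 + 51×0.12) = 0.0617 mA.
I_C = β·I_B = 50×0.0617 = 3.08 mA, and I_E = (β+1)I_B = 3.14 mA.
V_CE = V_CC − I_C·R_C − I_E·R_E = 20 − 3.08×3.9 − 3.14×0.12 = 7.6 V.
V_CE = 7.6 V > 0.2 V confirms active-region operation.

I_C ≈ 3.1 mA, V_CE ≈ 7.6 V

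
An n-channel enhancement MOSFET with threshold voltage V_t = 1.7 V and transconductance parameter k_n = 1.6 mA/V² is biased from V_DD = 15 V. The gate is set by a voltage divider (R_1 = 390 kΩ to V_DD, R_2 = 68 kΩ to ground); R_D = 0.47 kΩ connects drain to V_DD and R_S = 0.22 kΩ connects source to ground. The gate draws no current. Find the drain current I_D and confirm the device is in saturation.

I_D ≈ 0.19 mA

V_G = V_DD·R_2/(R_1+R_2) = 15×68/458 = 2.23 V.
Assume saturation: I_D = (k_n/2)(V_GS − V_t)² with V_GS = V_G − I_D·R_S = 2.23 − 0.22·I_D.
Substituting gives 0.0387·I_D² − 1.19·I_D + 0.222 = 0, with roots I_D = 0.189 or 30.4 mA.
The root I_D = 30.4 mA gives V_GS = -4.47 V ≤ V_t, so take I_D = 0.189 mA.
Then V_GS = 2.19 V and V_DS = V_DD − I_D(R_D+R_S) = 15 − 0.189×0.69 = 14.9 V.
Saturation requires V_DS ≥ V_GS − V_t = 0.486 V; 14.9 ≥ 0.486 ✓.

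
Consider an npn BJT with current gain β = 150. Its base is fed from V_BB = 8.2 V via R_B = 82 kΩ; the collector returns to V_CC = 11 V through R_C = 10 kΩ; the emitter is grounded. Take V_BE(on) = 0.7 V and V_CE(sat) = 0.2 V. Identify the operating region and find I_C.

saturation; I_C ≈ 1.1 mA

Assume active: I_B = (8.2 − 0.7)/82 = 0.0915 mA, giving I_C = β·I_B = 13.7 mA.
But then V_CE = 11 − 13.7×10 = -126 V < V_CE(sat) = 0.2 V — impossible in the active region.
So the transistor is saturated. With V_CE = 0.2 V, I_C = (V_CC − 0.2)/R_C = 10.8/10 = 1.08 mA.
Check: β·I_B = 13.7 mA > I_C = 1.08 mA, confirming saturation.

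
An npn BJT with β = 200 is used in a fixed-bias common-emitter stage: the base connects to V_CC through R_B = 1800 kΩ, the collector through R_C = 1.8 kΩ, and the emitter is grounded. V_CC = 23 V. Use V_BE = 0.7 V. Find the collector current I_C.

Base loop: V_CC = I_B·R_B + V_BE, so I_B = (23 − 0.7)/1800 kΩ = 0.0124 mA.
In the active region I_C = β·I_B = 200 × 0.0124 = 2.48 mA.
Collector loop: V_CE = V_CC − I_C·R_C = 23 − 2.48×1.8 = 18.5 V.
Since V_CE = 18.5 V > V_CE(sat) ≈ 0.2 V, the transistor is in the active region as assumed.

I_C ≈ 2.5 mA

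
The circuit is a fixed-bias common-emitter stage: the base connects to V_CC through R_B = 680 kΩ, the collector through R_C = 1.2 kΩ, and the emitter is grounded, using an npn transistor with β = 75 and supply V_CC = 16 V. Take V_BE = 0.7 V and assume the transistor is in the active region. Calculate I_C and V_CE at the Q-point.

Base loop: V_CC = I_B·R_B + V_BE, so I_B = (16 − 0.7)/680 kΩ = 0.0225 mA.
In the active region I_C = β·I_B = 75 × 0.0225 = 1.69 mA.
Collector loop: V_CE = V_CC − I_C·R_C = 16 − 1.69×1.2 = 14 V.
Since V_CE = 14 V > V_CE(sat) ≈ 0.2 V, the transistor is in the active region as assumed.

I_C ≈ 1.7 mA, V_CE ≈ 14 V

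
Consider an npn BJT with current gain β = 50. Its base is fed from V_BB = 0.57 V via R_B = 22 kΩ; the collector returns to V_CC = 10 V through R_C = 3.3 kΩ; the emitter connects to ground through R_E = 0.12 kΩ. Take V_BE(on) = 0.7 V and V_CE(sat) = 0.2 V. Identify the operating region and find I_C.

V_BB = 0.57 V ≤ V_BE(on) = 0.7 V, so the base-emitter junction is not forward biased.
The transistor is in cutoff: I_B = I_C = 0.

cutoff; I_C ≈ 0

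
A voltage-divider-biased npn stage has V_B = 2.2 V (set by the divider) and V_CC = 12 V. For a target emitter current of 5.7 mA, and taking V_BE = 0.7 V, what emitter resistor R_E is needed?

V_E = V_B − V_BE = 2.2 − 0.7 = 1.5 V.
R_E = V_E / I_E = 1.5 / 5.7 = 0.263 kΩ.

R_E ≈ 0.26 kΩ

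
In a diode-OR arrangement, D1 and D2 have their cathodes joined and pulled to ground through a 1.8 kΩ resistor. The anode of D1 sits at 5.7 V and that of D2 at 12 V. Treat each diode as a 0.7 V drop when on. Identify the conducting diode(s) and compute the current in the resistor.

Only D2 conducts; I_R ≈ 6.3 mA

Assume both conduct. Then node N would need to be at both 5.7−0.7 = 5 V and 12−0.7 = 11.3 V, which is impossible.
Assume only D2 conducts: V_N = 12 − 0.7 = 11.3 V, so I_R = 11.3/1.8 = 6.28 mA.
Check D1: its anode-to-cathode voltage is 5.7 − 11.3 = -5.6 V < 0.7 V, so it is off. The assumption is consistent.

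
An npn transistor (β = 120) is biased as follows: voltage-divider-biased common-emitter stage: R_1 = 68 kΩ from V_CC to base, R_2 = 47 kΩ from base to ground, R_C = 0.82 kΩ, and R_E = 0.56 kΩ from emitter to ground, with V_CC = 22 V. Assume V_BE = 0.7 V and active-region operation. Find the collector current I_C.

Thevenize the base divider: V_Th = V_CC·R_2/(R_1+R_2) = 22×47/115 = 8.99 V, R_Th = R_1‖R_2 = 27.8 kΩ.
Base-emitter loop: V_Th = I_B·R_Th + V_BE + (β+1)I_B·R_E, so I_B = (8.99 − 0.7) / (27.8 + 121×0.56) = 0.0868 mA.
I_C = β·I_B = 120×0.0868 = 10.4 mA, and I_E = (β+1)I_B = 10.5 mA.
V_CE = V_CC − I_C·R_C − I_E·R_E = 22 − 10.4×0.82 − 10.5×0.56 = 7.58 V.
V_CE = 7.58 V > 0.2 V confirms active-region operation.

I_C ≈ 10 mA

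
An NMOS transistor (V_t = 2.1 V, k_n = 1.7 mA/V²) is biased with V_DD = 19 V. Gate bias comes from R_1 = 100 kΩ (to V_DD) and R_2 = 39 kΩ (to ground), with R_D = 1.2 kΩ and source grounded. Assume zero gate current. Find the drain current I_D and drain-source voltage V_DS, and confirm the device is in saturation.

V_G = V_DD·R_2/(R_1+R_2) = 19×39/139 = 5.33 V. With the source grounded, V_GS = V_G = 5.33 V.
Assume saturation: I_D = (k_n/2)(V_GS − V_t)² = (1.7/2)×(5.33 − 2.1)² = 0.85×3.23² = 8.87 mA.
V_DS = V_DD − I_D·R_D = 19 − 8.87×1.2 = 8.35 V.
Saturation requires V_DS ≥ V_GS − V_t = 3.23 V; 8.35 ≥ 3.23 ✓.

I_D ≈ 8.9 mA, V_DS ≈ 8.4 V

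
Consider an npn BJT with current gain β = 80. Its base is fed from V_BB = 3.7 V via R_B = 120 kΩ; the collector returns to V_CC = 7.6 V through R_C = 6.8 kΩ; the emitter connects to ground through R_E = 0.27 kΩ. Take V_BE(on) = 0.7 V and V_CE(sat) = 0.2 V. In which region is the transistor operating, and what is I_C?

saturation; I_C ≈ 1 mA

Assume active: I_B = (3.7 − 0.7)/(120 + 81×0.27) = 0.0211 mA, I_C = β·I_B = 1.69 mA.
Then V_CE = 7.6 − 1.69×6.8 − 1.71×0.27 = -4.37 V < 0.2 V — the active assumption fails.
Re-solve with V_CE = 0.2 V. KCL at the emitter: V_E/R_E = (V_BB−0.7−V_E)/R_B + (V_CC−0.2−V_E)/R_C, giving V_E = 0.288 V.
I_C = (V_CC − 0.2 − V_E)/R_C = (7.4 − 0.288)/6.8 = 1.05 mA.
Check: I_B = (3 − 0.288)/120 = 0.0226 mA, and β·I_B = 1.81 mA > I_C, confirming saturation.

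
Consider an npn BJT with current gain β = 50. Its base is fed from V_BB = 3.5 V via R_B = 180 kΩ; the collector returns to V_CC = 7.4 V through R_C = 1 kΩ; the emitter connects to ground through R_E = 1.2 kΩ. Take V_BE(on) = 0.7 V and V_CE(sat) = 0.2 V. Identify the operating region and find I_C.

Assume active. Base-emitter loop: I_B = (V_BB − V_BE)/(R_B + (β+1)R_E) = (3.5 − 0.7)/(180 + 51×1.2) = 0.0116 mA.
I_C = β·I_B = 50×0.0116 = 0.58 mA.
V_CE = V_CC − I_C·R_C − I_E·R_E = 7.4 − 0.58×1 − 0.592×1.2 = 6.11 V > V_CE(sat), so the active-region assumption holds.

active; I_C ≈ 0.58 mA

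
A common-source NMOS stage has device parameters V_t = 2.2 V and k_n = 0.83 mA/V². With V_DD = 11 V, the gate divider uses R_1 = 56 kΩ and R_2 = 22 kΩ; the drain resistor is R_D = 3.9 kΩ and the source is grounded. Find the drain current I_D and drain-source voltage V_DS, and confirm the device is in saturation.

V_G = V_DD·R_2/(R_1+R_2) = 11×22/78 = 3.1 V. With the source grounded, V_GS = V_G = 3.1 V.
Assume saturation: I_D = (k_n/2)(V_GS − V_t)² = (0.83/2)×(3.1 − 2.2)² = 0.415×0.903² = 0.338 mA.
V_DS = V_DD − I_D·R_D = 11 − 0.338×3.9 = 9.68 V.
Saturation requires V_DS ≥ V_GS − V_t = 0.903 V; 9.68 ≥ 0.903 ✓.

I_D ≈ 0.34 mA, V_DS ≈ 9.7 V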